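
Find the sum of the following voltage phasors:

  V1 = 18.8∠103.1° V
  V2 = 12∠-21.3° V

Step 1 — Convert each phasor to rectangular form:
  V1 = 18.8·(cos(103.1°) + j·sin(103.1°)) = -4.261 + j18.31 V
  V2 = 12·(cos(-21.3°) + j·sin(-21.3°)) = 11.18 - j4.359 V
Step 2 — Sum components: V_total = 6.919 + j13.95 V.
Step 3 — Convert to polar: |V_total| = 15.57 V, ∠V_total = 63.6°.

V_total = 15.57∠63.6° V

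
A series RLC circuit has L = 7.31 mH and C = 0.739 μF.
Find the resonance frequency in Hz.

Step 1 — Resonance condition Im(Z)=0 gives ω₀ = 1/√(LC).
Step 2 — ω₀ = 1/√(0.00731·7.39e-07) = 1.361e+04 rad/s.
Step 3 — f₀ = ω₀/(2π) = 2165 Hz.

f₀ = 2165 Hz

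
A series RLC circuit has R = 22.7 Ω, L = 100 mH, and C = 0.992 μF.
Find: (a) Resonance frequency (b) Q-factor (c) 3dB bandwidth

Step 1 — Resonance: ω₀ = 1/√(LC) = 1/√(0.1·9.92e-07) = 3175 rad/s.
Step 2 — f₀ = ω₀/(2π) = 505.3 Hz.
Step 3 — Series Q: Q = ω₀L/R = 3175·0.1/22.7 = 13.99.
Step 4 — Bandwidth: Δω = ω₀/Q = 227 rad/s; BW = Δω/(2π) = 36.13 Hz.

(a) f₀ = 505.3 Hz  (b) Q = 13.99  (c) BW = 36.13 Hz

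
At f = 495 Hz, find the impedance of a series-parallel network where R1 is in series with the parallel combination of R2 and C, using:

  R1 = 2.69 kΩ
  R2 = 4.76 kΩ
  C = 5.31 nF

Step 1 — Angular frequency: ω = 2π·f = 2π·495 = 3110 rad/s.
Step 2 — Component impedances:
  R1: Z = R = 2690 Ω
  R2: Z = R = 4760 Ω
  C: Z = 1/(jωC) = -j/(ω·C) = 0 - j6.055e+04 Ω
Step 3 — Parallel branch: R2 || C = 1/(1/R2 + 1/C) = 4731 - j371.9 Ω.
Step 4 — Series with R1: Z_total = R1 + (R2 || C) = 7421 - j371.9 Ω = 7430∠-2.9° Ω.

Z = 7421 - j371.9 Ω = 7430∠-2.9° Ω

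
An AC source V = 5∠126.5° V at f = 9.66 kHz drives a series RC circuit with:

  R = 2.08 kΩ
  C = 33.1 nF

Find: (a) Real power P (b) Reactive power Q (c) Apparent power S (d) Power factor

Step 1 — Angular frequency: ω = 2π·f = 2π·9660 = 6.07e+04 rad/s.
Step 2 — Component impedances:
  R: Z = R = 2080 Ω
  C: Z = 1/(jωC) = -j/(ω·C) = 0 - j497.8 Ω
Step 3 — Series combination: Z_total = R + C = 2080 - j497.8 Ω = 2139∠-13.5° Ω.
Step 4 — Source phasor: V = 5∠126.5° V = -2.974 + j4.019 V.
Step 5 — Current: I = V / Z = -0.00179 + j0.001504 A = 0.002338∠140.0° A.
Step 6 — Complex power: S = V·I* = 0.01137 - j0.00272 VA.
Step 7 — Real power: P = Re(S) = 0.01137 W.
Step 8 — Reactive power: Q = Im(S) = -0.00272 VAR.
Step 9 — Apparent power: |S| = 0.01169 VA.
Step 10 — Power factor: PF = P/|S| = 0.9725 (leading).

(a) P = 0.01137 W  (b) Q = -0.00272 VAR  (c) S = 0.01169 VA  (d) PF = 0.9725 (leading)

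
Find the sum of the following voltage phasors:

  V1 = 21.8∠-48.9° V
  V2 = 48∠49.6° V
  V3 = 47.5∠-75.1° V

Step 1 — Convert each phasor to rectangular form:
  V1 = 21.8·(cos(-48.9°) + j·sin(-48.9°)) = 14.33 - j16.43 V
  V2 = 48·(cos(49.6°) + j·sin(49.6°)) = 31.11 + j36.55 V
  V3 = 47.5·(cos(-75.1°) + j·sin(-75.1°)) = 12.21 - j45.9 V
Step 2 — Sum components: V_total = 57.65 - j25.78 V.
Step 3 — Convert to polar: |V_total| = 63.15 V, ∠V_total = -24.1°.

V_total = 63.15∠-24.1° V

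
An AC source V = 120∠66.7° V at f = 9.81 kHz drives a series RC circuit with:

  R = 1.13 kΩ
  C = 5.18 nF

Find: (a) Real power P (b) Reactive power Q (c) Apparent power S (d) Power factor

Step 1 — Angular frequency: ω = 2π·f = 2π·9810 = 6.164e+04 rad/s.
Step 2 — Component impedances:
  R: Z = R = 1130 Ω
  C: Z = 1/(jωC) = -j/(ω·C) = 0 - j3132 Ω
Step 3 — Series combination: Z_total = R + C = 1130 - j3132 Ω = 3330∠-70.2° Ω.
Step 4 — Source phasor: V = 120∠66.7° V = 47.47 + j110.2 V.
Step 5 — Current: I = V / Z = -0.0263 + j0.02464 A = 0.03604∠136.9° A.
Step 6 — Complex power: S = V·I* = 1.468 - j4.068 VA.
Step 7 — Real power: P = Re(S) = 1.468 W.
Step 8 — Reactive power: Q = Im(S) = -4.068 VAR.
Step 9 — Apparent power: |S| = 4.325 VA.
Step 10 — Power factor: PF = P/|S| = 0.3394 (leading).

(a) P = 1.468 W  (b) Q = -4.068 VAR  (c) S = 4.325 VA  (d) PF = 0.3394 (leading)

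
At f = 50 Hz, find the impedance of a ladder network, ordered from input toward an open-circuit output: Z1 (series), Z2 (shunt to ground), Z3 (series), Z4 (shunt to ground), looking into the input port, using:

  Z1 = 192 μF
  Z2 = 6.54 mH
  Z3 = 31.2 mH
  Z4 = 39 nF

Step 1 — Angular frequency: ω = 2π·f = 2π·50 = 314.2 rad/s.
Step 2 — Component impedances:
  Z1: Z = 1/(jωC) = -j/(ω·C) = 0 - j16.58 Ω
  Z2: Z = jωL = j·314.2·0.00654 = 0 + j2.055 Ω
  Z3: Z = jωL = j·314.2·0.0312 = 0 + j9.802 Ω
  Z4: Z = 1/(jωC) = -j/(ω·C) = 0 - j8.162e+04 Ω
Step 3 — Ladder network (open output): work backward from the far end, alternating series and parallel combinations. Z_in = 0 - j14.52 Ω = 14.52∠-90.0° Ω.

Z = 0 - j14.52 Ω = 14.52∠-90.0° Ω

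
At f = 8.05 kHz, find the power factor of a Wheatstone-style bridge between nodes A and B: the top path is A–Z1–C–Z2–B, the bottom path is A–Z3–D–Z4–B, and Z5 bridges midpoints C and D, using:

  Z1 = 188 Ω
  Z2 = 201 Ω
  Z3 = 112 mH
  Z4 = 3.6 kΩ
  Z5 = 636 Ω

Step 1 — Angular frequency: ω = 2π·f = 2π·8050 = 5.058e+04 rad/s.
Step 2 — Component impedances:
  Z1: Z = R = 188 Ω
  Z2: Z = R = 201 Ω
  Z3: Z = jωL = j·5.058e+04·0.112 = 0 + j5665 Ω
  Z4: Z = R = 3600 Ω
  Z5: Z = R = 636 Ω
Step 3 — Bridge requires nodal analysis (the Z5 bridge couples midpoints C and D, so the two paths cannot be reduced to a simple series/parallel combination). Setting node B to ground and injecting 1 A at node A, the 3-node admittance system at A, C, D solves to V_A = Z_AB = 378.8 + j8.161 Ω = 378.9∠1.2° Ω.
Step 4 — Power factor: PF = cos(φ) = Re(Z)/|Z| = 378.84/378.93 = 0.9998.
Step 5 — Type: Im(Z) = 8.161 ⇒ lagging (phase φ = 1.2°).

PF = 0.9998 (lagging, φ = 1.2°)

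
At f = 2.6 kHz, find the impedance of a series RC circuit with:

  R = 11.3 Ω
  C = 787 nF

Step 1 — Angular frequency: ω = 2π·f = 2π·2600 = 1.634e+04 rad/s.
Step 2 — Component impedances:
  R: Z = R = 11.3 Ω
  C: Z = 1/(jωC) = -j/(ω·C) = 0 - j77.78 Ω
Step 3 — Series combination: Z_total = R + C = 11.3 - j77.78 Ω = 78.6∠-81.7° Ω.

Z = 11.3 - j77.78 Ω = 78.6∠-81.7° Ω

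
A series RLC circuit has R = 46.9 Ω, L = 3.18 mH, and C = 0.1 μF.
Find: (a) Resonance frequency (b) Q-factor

Step 1 — Resonance condition Im(Z)=0 gives ω₀ = 1/√(LC).
Step 2 — ω₀ = 1/√(0.00318·1e-07) = 5.608e+04 rad/s.
Step 3 — f₀ = ω₀/(2π) = 8925 Hz.
Step 4 — Series Q: Q = ω₀L/R = 5.608e+04·0.00318/46.9 = 3.802.

(a) f₀ = 8925 Hz  (b) Q = 3.802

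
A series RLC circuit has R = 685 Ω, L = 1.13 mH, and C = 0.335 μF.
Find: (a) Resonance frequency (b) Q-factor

Step 1 — Resonance condition Im(Z)=0 gives ω₀ = 1/√(LC).
Step 2 — ω₀ = 1/√(0.00113·3.35e-07) = 5.14e+04 rad/s.
Step 3 — f₀ = ω₀/(2π) = 8180 Hz.
Step 4 — Series Q: Q = ω₀L/R = 5.14e+04·0.00113/685 = 0.08479.

(a) f₀ = 8180 Hz  (b) Q = 0.08479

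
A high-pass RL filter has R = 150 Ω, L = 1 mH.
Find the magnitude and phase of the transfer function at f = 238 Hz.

Step 1 — Angular frequency: ω = 2π·238 = 1495 rad/s.
Step 2 — Transfer function: H(jω) = jωL/(R + jωL).
Step 3 — Numerator jωL = j·1.495; denominator R + jωL = 150 + j1.495.
Step 4 — H = 9.938e-05 + j0.009968.
Step 5 — Magnitude: |H| = 0.009969 (-40.0 dB); phase: φ = 89.4°.

|H| = 0.009969 (-40.0 dB), φ = 89.4°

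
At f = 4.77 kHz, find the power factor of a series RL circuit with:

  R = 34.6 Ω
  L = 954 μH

Step 1 — Angular frequency: ω = 2π·f = 2π·4770 = 2.997e+04 rad/s.
Step 2 — Component impedances:
  R: Z = R = 34.6 Ω
  L: Z = jωL = j·2.997e+04·0.000954 = 0 + j28.59 Ω
Step 3 — Series combination: Z_total = R + L = 34.6 + j28.59 Ω = 44.89∠39.6° Ω.
Step 4 — Power factor: PF = cos(φ) = Re(Z)/|Z| = 34.6/44.885 = 0.7709.
Step 5 — Type: Im(Z) = 28.59 ⇒ lagging (phase φ = 39.6°).

PF = 0.7709 (lagging, φ = 39.6°)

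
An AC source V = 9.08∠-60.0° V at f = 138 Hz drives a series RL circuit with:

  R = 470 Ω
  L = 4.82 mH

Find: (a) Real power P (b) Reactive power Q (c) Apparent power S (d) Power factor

Step 1 — Angular frequency: ω = 2π·f = 2π·138 = 867.1 rad/s.
Step 2 — Component impedances:
  R: Z = R = 470 Ω
  L: Z = jωL = j·867.1·0.00482 = 0 + j4.179 Ω
Step 3 — Series combination: Z_total = R + L = 470 + j4.179 Ω = 470∠0.5° Ω.
Step 4 — Source phasor: V = 9.08∠-60.0° V = 4.54 - j7.864 V.
Step 5 — Current: I = V / Z = 0.00951 - j0.01682 A = 0.01932∠-60.5° A.
Step 6 — Complex power: S = V·I* = 0.1754 + j0.00156 VA.
Step 7 — Real power: P = Re(S) = 0.1754 W.
Step 8 — Reactive power: Q = Im(S) = 0.00156 VAR.
Step 9 — Apparent power: |S| = 0.1754 VA.
Step 10 — Power factor: PF = P/|S| = 1 (lagging).

(a) P = 0.1754 W  (b) Q = 0.00156 VAR  (c) S = 0.1754 VA  (d) PF = 1 (lagging)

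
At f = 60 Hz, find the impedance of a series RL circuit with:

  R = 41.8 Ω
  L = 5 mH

Step 1 — Angular frequency: ω = 2π·f = 2π·60 = 377 rad/s.
Step 2 — Component impedances:
  R: Z = R = 41.8 Ω
  L: Z = jωL = j·377·0.005 = 0 + j1.885 Ω
Step 3 — Series combination: Z_total = R + L = 41.8 + j1.885 Ω = 41.84∠2.6° Ω.

Z = 41.8 + j1.885 Ω = 41.84∠2.6° Ω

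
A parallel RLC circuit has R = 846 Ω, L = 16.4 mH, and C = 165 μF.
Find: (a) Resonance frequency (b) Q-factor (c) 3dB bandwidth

Step 1 — Resonance: ω₀ = 1/√(LC) = 1/√(0.0164·0.000165) = 607.9 rad/s.
Step 2 — f₀ = ω₀/(2π) = 96.75 Hz.
Step 3 — Parallel Q: Q = R/(ω₀L) = 846/(607.9·0.0164) = 84.86.
Step 4 — Bandwidth: Δω = ω₀/Q = 7.164 rad/s; BW = Δω/(2π) = 1.14 Hz.

(a) f₀ = 96.75 Hz  (b) Q = 84.86  (c) BW = 1.14 Hz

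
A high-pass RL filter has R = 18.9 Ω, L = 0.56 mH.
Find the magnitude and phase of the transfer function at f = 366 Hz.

Step 1 — Angular frequency: ω = 2π·366 = 2300 rad/s.
Step 2 — Transfer function: H(jω) = jωL/(R + jωL).
Step 3 — Numerator jωL = j·1.288; denominator R + jωL = 18.9 + j1.288.
Step 4 — H = 0.004621 + j0.06782.
Step 5 — Magnitude: |H| = 0.06798 (-23.4 dB); phase: φ = 86.1°.

|H| = 0.06798 (-23.4 dB), φ = 86.1°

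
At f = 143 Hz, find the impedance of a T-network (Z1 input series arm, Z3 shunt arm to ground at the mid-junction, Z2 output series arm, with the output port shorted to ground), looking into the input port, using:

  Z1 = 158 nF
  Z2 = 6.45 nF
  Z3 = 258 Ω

Step 1 — Angular frequency: ω = 2π·f = 2π·143 = 898.5 rad/s.
Step 2 — Component impedances:
  Z1: Z = 1/(jωC) = -j/(ω·C) = 0 - j7044 Ω
  Z2: Z = 1/(jωC) = -j/(ω·C) = 0 - j1.726e+05 Ω
  Z3: Z = R = 258 Ω
Step 3 — With the output port shorted to ground, the output series arm Z2 runs from the junction to ground; the shunt arm Z3 also runs from the junction to ground. They appear in parallel: Z3 || Z2 = 258 - j0.3858 Ω.
Step 4 — Series with input arm Z1: Z_in = Z1 + (Z3 || Z2) = 258 - j7045 Ω = 7049∠-87.9° Ω.

Z = 258 - j7045 Ω = 7049∠-87.9° Ω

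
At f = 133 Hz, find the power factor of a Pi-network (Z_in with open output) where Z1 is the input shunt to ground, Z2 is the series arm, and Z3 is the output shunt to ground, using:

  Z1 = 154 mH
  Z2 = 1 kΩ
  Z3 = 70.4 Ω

Step 1 — Angular frequency: ω = 2π·f = 2π·133 = 835.7 rad/s.
Step 2 — Component impedances:
  Z1: Z = jωL = j·835.7·0.154 = 0 + j128.7 Ω
  Z2: Z = R = 1000 Ω
  Z3: Z = R = 70.4 Ω
Step 3 — With open output, the series arm Z2 and the output shunt Z3 appear in series to ground: Z2 + Z3 = 1070 Ω.
Step 4 — Parallel with input shunt Z1: Z_in = Z1 || (Z2 + Z3) = 15.25 + j126.9 Ω = 127.8∠83.1° Ω.
Step 5 — Power factor: PF = cos(φ) = Re(Z)/|Z| = 15.252/127.77 = 0.1194.
Step 6 — Type: Im(Z) = 126.9 ⇒ lagging (phase φ = 83.1°).

PF = 0.1194 (lagging, φ = 83.1°)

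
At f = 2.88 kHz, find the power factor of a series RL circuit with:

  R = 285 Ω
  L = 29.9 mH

Step 1 — Angular frequency: ω = 2π·f = 2π·2880 = 1.81e+04 rad/s.
Step 2 — Component impedances:
  R: Z = R = 285 Ω
  L: Z = jωL = j·1.81e+04·0.0299 = 0 + j541.1 Ω
Step 3 — Series combination: Z_total = R + L = 285 + j541.1 Ω = 611.5∠62.2° Ω.
Step 4 — Power factor: PF = cos(φ) = Re(Z)/|Z| = 285/611.53 = 0.466.
Step 5 — Type: Im(Z) = 541.1 ⇒ lagging (phase φ = 62.2°).

PF = 0.466 (lagging, φ = 62.2°)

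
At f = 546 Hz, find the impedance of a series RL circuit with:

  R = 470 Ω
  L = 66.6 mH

Step 1 — Angular frequency: ω = 2π·f = 2π·546 = 3431 rad/s.
Step 2 — Component impedances:
  R: Z = R = 470 Ω
  L: Z = jωL = j·3431·0.0666 = 0 + j228.5 Ω
Step 3 — Series combination: Z_total = R + L = 470 + j228.5 Ω = 522.6∠25.9° Ω.

Z = 470 + j228.5 Ω = 522.6∠25.9° Ω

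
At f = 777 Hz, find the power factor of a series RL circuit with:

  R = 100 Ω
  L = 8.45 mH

Step 1 — Angular frequency: ω = 2π·f = 2π·777 = 4882 rad/s.
Step 2 — Component impedances:
  R: Z = R = 100 Ω
  L: Z = jωL = j·4882·0.00845 = 0 + j41.25 Ω
Step 3 — Series combination: Z_total = R + L = 100 + j41.25 Ω = 108.2∠22.4° Ω.
Step 4 — Power factor: PF = cos(φ) = Re(Z)/|Z| = 100/108.175 = 0.9244.
Step 5 — Type: Im(Z) = 41.25 ⇒ lagging (phase φ = 22.4°).

PF = 0.9244 (lagging, φ = 22.4°)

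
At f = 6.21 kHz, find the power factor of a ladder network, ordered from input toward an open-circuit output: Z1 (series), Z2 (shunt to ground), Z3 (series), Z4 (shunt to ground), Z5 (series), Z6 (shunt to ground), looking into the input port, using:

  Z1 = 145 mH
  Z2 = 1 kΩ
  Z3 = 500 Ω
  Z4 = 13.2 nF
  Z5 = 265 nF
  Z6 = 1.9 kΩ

Step 1 — Angular frequency: ω = 2π·f = 2π·6210 = 3.902e+04 rad/s.
Step 2 — Component impedances:
  Z1: Z = jωL = j·3.902e+04·0.145 = 0 + j5658 Ω
  Z2: Z = R = 1000 Ω
  Z3: Z = R = 500 Ω
  Z4: Z = 1/(jωC) = -j/(ω·C) = 0 - j1942 Ω
  Z5: Z = 1/(jωC) = -j/(ω·C) = 0 - j96.71 Ω
  Z6: Z = R = 1900 Ω
Step 3 — Ladder network (open output): work backward from the far end, alternating series and parallel combinations. Z_in = 642.4 + j5517 Ω = 5554∠83.4° Ω.
Step 4 — Power factor: PF = cos(φ) = Re(Z)/|Z| = 642.4/5554 = 0.1157.
Step 5 — Type: Im(Z) = 5517 ⇒ lagging (phase φ = 83.4°).

PF = 0.1157 (lagging, φ = 83.4°)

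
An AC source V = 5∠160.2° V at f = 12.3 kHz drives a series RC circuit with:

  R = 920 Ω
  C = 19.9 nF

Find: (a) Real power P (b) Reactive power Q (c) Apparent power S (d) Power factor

Step 1 — Angular frequency: ω = 2π·f = 2π·1.23e+04 = 7.728e+04 rad/s.
Step 2 — Component impedances:
  R: Z = R = 920 Ω
  C: Z = 1/(jωC) = -j/(ω·C) = 0 - j650.2 Ω
Step 3 — Series combination: Z_total = R + C = 920 - j650.2 Ω = 1127∠-35.3° Ω.
Step 4 — Source phasor: V = 5∠160.2° V = -4.704 + j1.694 V.
Step 5 — Current: I = V / Z = -0.004278 - j0.001182 A = 0.004438∠-164.5° A.
Step 6 — Complex power: S = V·I* = 0.01812 - j0.01281 VA.
Step 7 — Real power: P = Re(S) = 0.01812 W.
Step 8 — Reactive power: Q = Im(S) = -0.01281 VAR.
Step 9 — Apparent power: |S| = 0.02219 VA.
Step 10 — Power factor: PF = P/|S| = 0.8166 (leading).

(a) P = 0.01812 W  (b) Q = -0.01281 VAR  (c) S = 0.02219 VA  (d) PF = 0.8166 (leading)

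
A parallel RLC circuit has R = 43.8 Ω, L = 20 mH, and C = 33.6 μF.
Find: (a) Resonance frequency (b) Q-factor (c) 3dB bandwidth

Step 1 — Resonance: ω₀ = 1/√(LC) = 1/√(0.02·3.36e-05) = 1220 rad/s.
Step 2 — f₀ = ω₀/(2π) = 194.1 Hz.
Step 3 — Parallel Q: Q = R/(ω₀L) = 43.8/(1220·0.02) = 1.795.
Step 4 — Bandwidth: Δω = ω₀/Q = 679.5 rad/s; BW = Δω/(2π) = 108.1 Hz.

(a) f₀ = 194.1 Hz  (b) Q = 1.795  (c) BW = 108.1 Hz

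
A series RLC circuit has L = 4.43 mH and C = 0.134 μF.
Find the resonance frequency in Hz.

Step 1 — Resonance condition Im(Z)=0 gives ω₀ = 1/√(LC).
Step 2 — ω₀ = 1/√(0.00443·1.34e-07) = 4.104e+04 rad/s.
Step 3 — f₀ = ω₀/(2π) = 6532 Hz.

f₀ = 6532 Hz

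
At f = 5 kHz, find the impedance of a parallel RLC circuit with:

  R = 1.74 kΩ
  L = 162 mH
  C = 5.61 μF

Step 1 — Angular frequency: ω = 2π·f = 2π·5000 = 3.142e+04 rad/s.
Step 2 — Component impedances:
  R: Z = R = 1740 Ω
  L: Z = jωL = j·3.142e+04·0.162 = 0 + j5089 Ω
  C: Z = 1/(jωC) = -j/(ω·C) = 0 - j5.674 Ω
Step 3 — Parallel combination: 1/Z_total = 1/R + 1/L + 1/C; Z_total = 0.01854 - j5.68 Ω = 5.68∠-89.8° Ω.

Z = 0.01854 - j5.68 Ω = 5.68∠-89.8° Ω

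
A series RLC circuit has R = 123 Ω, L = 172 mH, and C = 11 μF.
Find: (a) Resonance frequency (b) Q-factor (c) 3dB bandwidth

Step 1 — Resonance condition Im(Z)=0 gives ω₀ = 1/√(LC).
Step 2 — ω₀ = 1/√(0.172·1.1e-05) = 727 rad/s.
Step 3 — f₀ = ω₀/(2π) = 115.7 Hz.
Step 4 — Series Q: Q = ω₀L/R = 727·0.172/123 = 1.017.
Step 5 — 3dB bandwidth: Δω = ω₀/Q = 715.1 rad/s; BW = Δω/(2π) = 113.8 Hz.

(a) f₀ = 115.7 Hz  (b) Q = 1.017  (c) BW = 113.8 Hz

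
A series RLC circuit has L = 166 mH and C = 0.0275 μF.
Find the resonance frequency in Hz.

Step 1 — Resonance condition Im(Z)=0 gives ω₀ = 1/√(LC).
Step 2 — ω₀ = 1/√(0.166·2.75e-08) = 1.48e+04 rad/s.
Step 3 — f₀ = ω₀/(2π) = 2356 Hz.

f₀ = 2356 Hz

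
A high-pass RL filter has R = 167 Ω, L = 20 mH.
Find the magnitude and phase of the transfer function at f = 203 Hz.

Step 1 — Angular frequency: ω = 2π·203 = 1275 rad/s.
Step 2 — Transfer function: H(jω) = jωL/(R + jωL).
Step 3 — Numerator jωL = j·25.51; denominator R + jωL = 167 + j25.51.
Step 4 — H = 0.0228 + j0.1493.
Step 5 — Magnitude: |H| = 0.151 (-16.4 dB); phase: φ = 81.3°.

|H| = 0.151 (-16.4 dB), φ = 81.3°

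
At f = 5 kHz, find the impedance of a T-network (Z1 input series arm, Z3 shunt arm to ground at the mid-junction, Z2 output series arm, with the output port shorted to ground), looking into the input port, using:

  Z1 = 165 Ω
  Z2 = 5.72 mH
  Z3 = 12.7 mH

Step 1 — Angular frequency: ω = 2π·f = 2π·5000 = 3.142e+04 rad/s.
Step 2 — Component impedances:
  Z1: Z = R = 165 Ω
  Z2: Z = jωL = j·3.142e+04·0.00572 = 0 + j179.7 Ω
  Z3: Z = jωL = j·3.142e+04·0.0127 = 0 + j399 Ω
Step 3 — With the output port shorted to ground, the output series arm Z2 runs from the junction to ground; the shunt arm Z3 also runs from the junction to ground. They appear in parallel: Z3 || Z2 = 0 + j123.9 Ω.
Step 4 — Series with input arm Z1: Z_in = Z1 + (Z3 || Z2) = 165 + j123.9 Ω = 206.3∠36.9° Ω.

Z = 165 + j123.9 Ω = 206.3∠36.9° Ω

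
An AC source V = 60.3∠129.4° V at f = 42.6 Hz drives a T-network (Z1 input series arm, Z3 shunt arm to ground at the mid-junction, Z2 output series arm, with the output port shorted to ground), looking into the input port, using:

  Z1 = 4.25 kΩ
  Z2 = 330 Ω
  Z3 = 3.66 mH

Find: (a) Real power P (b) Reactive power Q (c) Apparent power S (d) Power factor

Step 1 — Angular frequency: ω = 2π·f = 2π·42.6 = 267.7 rad/s.
Step 2 — Component impedances:
  Z1: Z = R = 4250 Ω
  Z2: Z = R = 330 Ω
  Z3: Z = jωL = j·267.7·0.00366 = 0 + j0.9796 Ω
Step 3 — With the output port shorted to ground, the output series arm Z2 runs from the junction to ground; the shunt arm Z3 also runs from the junction to ground. They appear in parallel: Z3 || Z2 = 0.002908 + j0.9796 Ω.
Step 4 — Series with input arm Z1: Z_in = Z1 + (Z3 || Z2) = 4250 + j0.9796 Ω = 4250∠0.0° Ω.
Step 5 — Source phasor: V = 60.3∠129.4° V = -38.27 + j46.6 V.
Step 6 — Current: I = V / Z = -0.009003 + j0.01097 A = 0.01419∠129.4° A.
Step 7 — Complex power: S = V·I* = 0.8555 + j0.0001972 VA.
Step 8 — Real power: P = Re(S) = 0.8555 W.
Step 9 — Reactive power: Q = Im(S) = 0.0001972 VAR.
Step 10 — Apparent power: |S| = 0.8555 VA.
Step 11 — Power factor: PF = P/|S| = 1 (lagging).

(a) P = 0.8555 W  (b) Q = 0.0001972 VAR  (c) S = 0.8555 VA  (d) PF = 1 (lagging)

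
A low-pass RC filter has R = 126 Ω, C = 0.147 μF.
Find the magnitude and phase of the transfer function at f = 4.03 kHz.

Step 1 — Angular frequency: ω = 2π·4030 = 2.532e+04 rad/s.
Step 2 — Transfer function: H(jω) = 1/(1 + jωRC).
Step 3 — Denominator: 1 + jωRC = 1 + j·2.532e+04·126·1.47e-07 = 1 + j0.469.
Step 4 — H = 0.8197 - j0.3844.
Step 5 — Magnitude: |H| = 0.9054 (-0.9 dB); phase: φ = -25.1°.

|H| = 0.9054 (-0.9 dB), φ = -25.1°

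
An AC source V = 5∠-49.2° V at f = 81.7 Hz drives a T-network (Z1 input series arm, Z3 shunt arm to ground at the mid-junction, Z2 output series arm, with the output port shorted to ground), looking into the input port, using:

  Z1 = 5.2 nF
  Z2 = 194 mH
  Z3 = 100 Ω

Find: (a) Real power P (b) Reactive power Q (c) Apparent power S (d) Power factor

Step 1 — Angular frequency: ω = 2π·f = 2π·81.7 = 513.3 rad/s.
Step 2 — Component impedances:
  Z1: Z = 1/(jωC) = -j/(ω·C) = 0 - j3.746e+05 Ω
  Z2: Z = jωL = j·513.3·0.194 = 0 + j99.59 Ω
  Z3: Z = R = 100 Ω
Step 3 — With the output port shorted to ground, the output series arm Z2 runs from the junction to ground; the shunt arm Z3 also runs from the junction to ground. They appear in parallel: Z3 || Z2 = 49.79 + j50 Ω.
Step 4 — Series with input arm Z1: Z_in = Z1 + (Z3 || Z2) = 49.79 - j3.746e+05 Ω = 3.746e+05∠-90.0° Ω.
Step 5 — Source phasor: V = 5∠-49.2° V = 3.267 - j3.785 V.
Step 6 — Current: I = V / Z = 1.011e-05 + j8.721e-06 A = 1.335e-05∠40.8° A.
Step 7 — Complex power: S = V·I* = 8.872e-09 - j6.674e-05 VA.
Step 8 — Real power: P = Re(S) = 8.872e-09 W.
Step 9 — Reactive power: Q = Im(S) = -6.674e-05 VAR.
Step 10 — Apparent power: |S| = 6.674e-05 VA.
Step 11 — Power factor: PF = P/|S| = 0.0001329 (leading).

(a) P = 8.872e-09 W  (b) Q = -6.674e-05 VAR  (c) S = 6.674e-05 VA  (d) PF = 0.0001329 (leading)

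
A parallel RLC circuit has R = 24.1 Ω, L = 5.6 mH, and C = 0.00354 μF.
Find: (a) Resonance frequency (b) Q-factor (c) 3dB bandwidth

Step 1 — Resonance: ω₀ = 1/√(LC) = 1/√(0.0056·3.54e-09) = 2.246e+05 rad/s.
Step 2 — f₀ = ω₀/(2π) = 3.575e+04 Hz.
Step 3 — Parallel Q: Q = R/(ω₀L) = 24.1/(2.246e+05·0.0056) = 0.01916.
Step 4 — Bandwidth: Δω = ω₀/Q = 1.172e+07 rad/s; BW = Δω/(2π) = 1.866e+06 Hz.

(a) f₀ = 3.575e+04 Hz  (b) Q = 0.01916  (c) BW = 1.866e+06 Hz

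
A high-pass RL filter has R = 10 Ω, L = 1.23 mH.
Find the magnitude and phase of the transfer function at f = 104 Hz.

Step 1 — Angular frequency: ω = 2π·104 = 653.5 rad/s.
Step 2 — Transfer function: H(jω) = jωL/(R + jωL).
Step 3 — Numerator jωL = j·0.8037; denominator R + jωL = 10 + j0.8037.
Step 4 — H = 0.006419 + j0.07986.
Step 5 — Magnitude: |H| = 0.08012 (-21.9 dB); phase: φ = 85.4°.

|H| = 0.08012 (-21.9 dB), φ = 85.4°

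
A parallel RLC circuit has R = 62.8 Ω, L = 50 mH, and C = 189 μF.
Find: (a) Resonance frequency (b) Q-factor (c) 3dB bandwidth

Step 1 — Resonance: ω₀ = 1/√(LC) = 1/√(0.05·0.000189) = 325.3 rad/s.
Step 2 — f₀ = ω₀/(2π) = 51.77 Hz.
Step 3 — Parallel Q: Q = R/(ω₀L) = 62.8/(325.3·0.05) = 3.861.
Step 4 — Bandwidth: Δω = ω₀/Q = 84.25 rad/s; BW = Δω/(2π) = 13.41 Hz.

(a) f₀ = 51.77 Hz  (b) Q = 3.861  (c) BW = 13.41 Hz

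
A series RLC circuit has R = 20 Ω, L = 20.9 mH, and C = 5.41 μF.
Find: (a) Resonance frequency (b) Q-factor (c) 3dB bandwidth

Step 1 — Resonance: ω₀ = 1/√(LC) = 1/√(0.0209·5.41e-06) = 2974 rad/s.
Step 2 — f₀ = ω₀/(2π) = 473.3 Hz.
Step 3 — Series Q: Q = ω₀L/R = 2974·0.0209/20 = 3.108.
Step 4 — Bandwidth: Δω = ω₀/Q = 956.9 rad/s; BW = Δω/(2π) = 152.3 Hz.

(a) f₀ = 473.3 Hz  (b) Q = 3.108  (c) BW = 152.3 Hz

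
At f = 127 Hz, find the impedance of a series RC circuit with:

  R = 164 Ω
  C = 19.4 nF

Step 1 — Angular frequency: ω = 2π·f = 2π·127 = 798 rad/s.
Step 2 — Component impedances:
  R: Z = R = 164 Ω
  C: Z = 1/(jωC) = -j/(ω·C) = 0 - j6.46e+04 Ω
Step 3 — Series combination: Z_total = R + C = 164 - j6.46e+04 Ω = 6.46e+04∠-89.9° Ω.

Z = 164 - j6.46e+04 Ω = 6.46e+04∠-89.9° Ω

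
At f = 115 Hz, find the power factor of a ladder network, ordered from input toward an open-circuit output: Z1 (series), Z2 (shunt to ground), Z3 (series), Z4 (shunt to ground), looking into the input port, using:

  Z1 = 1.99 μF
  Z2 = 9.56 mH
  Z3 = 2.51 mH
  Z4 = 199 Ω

Step 1 — Angular frequency: ω = 2π·f = 2π·115 = 722.6 rad/s.
Step 2 — Component impedances:
  Z1: Z = 1/(jωC) = -j/(ω·C) = 0 - j695.5 Ω
  Z2: Z = jωL = j·722.6·0.00956 = 0 + j6.908 Ω
  Z3: Z = jωL = j·722.6·0.00251 = 0 + j1.814 Ω
  Z4: Z = R = 199 Ω
Step 3 — Ladder network (open output): work backward from the far end, alternating series and parallel combinations. Z_in = 0.2393 - j688.6 Ω = 688.6∠-90.0° Ω.
Step 4 — Power factor: PF = cos(φ) = Re(Z)/|Z| = 0.23932/688.56 = 0.0003476.
Step 5 — Type: Im(Z) = -688.6 ⇒ leading (phase φ = -90.0°).

PF = 0.0003476 (leading, φ = -90.0°)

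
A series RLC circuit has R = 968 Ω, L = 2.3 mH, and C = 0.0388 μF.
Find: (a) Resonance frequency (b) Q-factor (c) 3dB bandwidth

Step 1 — Resonance: ω₀ = 1/√(LC) = 1/√(0.0023·3.88e-08) = 1.059e+05 rad/s.
Step 2 — f₀ = ω₀/(2π) = 1.685e+04 Hz.
Step 3 — Series Q: Q = ω₀L/R = 1.059e+05·0.0023/968 = 0.2515.
Step 4 — Bandwidth: Δω = ω₀/Q = 4.209e+05 rad/s; BW = Δω/(2π) = 6.698e+04 Hz.

(a) f₀ = 1.685e+04 Hz  (b) Q = 0.2515  (c) BW = 6.698e+04 Hz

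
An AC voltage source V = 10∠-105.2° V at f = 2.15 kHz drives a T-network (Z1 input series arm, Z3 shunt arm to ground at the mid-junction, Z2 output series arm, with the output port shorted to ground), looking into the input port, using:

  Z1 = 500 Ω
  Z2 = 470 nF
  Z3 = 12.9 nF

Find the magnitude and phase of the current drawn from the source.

Step 1 — Angular frequency: ω = 2π·f = 2π·2150 = 1.351e+04 rad/s.
Step 2 — Component impedances:
  Z1: Z = R = 500 Ω
  Z2: Z = 1/(jωC) = -j/(ω·C) = 0 - j157.5 Ω
  Z3: Z = 1/(jωC) = -j/(ω·C) = 0 - j5738 Ω
Step 3 — With the output port shorted to ground, the output series arm Z2 runs from the junction to ground; the shunt arm Z3 also runs from the junction to ground. They appear in parallel: Z3 || Z2 = 0 - j153.3 Ω.
Step 4 — Series with input arm Z1: Z_in = Z1 + (Z3 || Z2) = 500 - j153.3 Ω = 523∠-17.0° Ω.
Step 5 — Source phasor: V = 10∠-105.2° V = -2.622 - j9.65 V.
Step 6 — Ohm's law: I = V / Z_total = (-2.622 - j9.65) / (500 - j153.3) = 0.0006156 - j0.01911 A.
Step 7 — Convert to polar: |I| = 0.01912 A, ∠I = -88.2°.

I = 0.01912∠-88.2° A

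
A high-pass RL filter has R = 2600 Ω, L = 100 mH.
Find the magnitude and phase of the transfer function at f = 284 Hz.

Step 1 — Angular frequency: ω = 2π·284 = 1784 rad/s.
Step 2 — Transfer function: H(jω) = jωL/(R + jωL).
Step 3 — Numerator jωL = j·178.4; denominator R + jωL = 2600 + j178.4.
Step 4 — H = 0.004688 + j0.06831.
Step 5 — Magnitude: |H| = 0.06847 (-23.3 dB); phase: φ = 86.1°.

|H| = 0.06847 (-23.3 dB), φ = 86.1°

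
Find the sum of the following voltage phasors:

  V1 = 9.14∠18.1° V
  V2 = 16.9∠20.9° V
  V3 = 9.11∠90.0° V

Step 1 — Convert each phasor to rectangular form:
  V1 = 9.14·(cos(18.1°) + j·sin(18.1°)) = 8.688 + j2.84 V
  V2 = 16.9·(cos(20.9°) + j·sin(20.9°)) = 15.79 + j6.029 V
  V3 = 9.11·(cos(90.0°) + j·sin(90.0°)) = 0 + j9.11 V
Step 2 — Sum components: V_total = 24.48 + j17.98 V.
Step 3 — Convert to polar: |V_total| = 30.37 V, ∠V_total = 36.3°.

V_total = 30.37∠36.3° V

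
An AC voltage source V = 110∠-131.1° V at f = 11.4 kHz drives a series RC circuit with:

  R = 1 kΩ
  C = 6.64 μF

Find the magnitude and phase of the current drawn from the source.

Step 1 — Angular frequency: ω = 2π·f = 2π·1.14e+04 = 7.163e+04 rad/s.
Step 2 — Component impedances:
  R: Z = R = 1000 Ω
  C: Z = 1/(jωC) = -j/(ω·C) = 0 - j2.103 Ω
Step 3 — Series combination: Z_total = R + C = 1000 - j2.103 Ω = 1000∠-0.1° Ω.
Step 4 — Source phasor: V = 110∠-131.1° V = -72.31 - j82.89 V.
Step 5 — Ohm's law: I = V / Z_total = (-72.31 - j82.89) / (1000 - j2.103) = -0.07214 - j0.08304 A.
Step 6 — Convert to polar: |I| = 0.11 A, ∠I = -131.0°.

I = 0.11∠-131.0° A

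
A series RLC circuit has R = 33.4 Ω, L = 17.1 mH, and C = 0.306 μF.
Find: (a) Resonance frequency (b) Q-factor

Step 1 — Resonance condition Im(Z)=0 gives ω₀ = 1/√(LC).
Step 2 — ω₀ = 1/√(0.0171·3.06e-07) = 1.382e+04 rad/s.
Step 3 — f₀ = ω₀/(2π) = 2200 Hz.
Step 4 — Series Q: Q = ω₀L/R = 1.382e+04·0.0171/33.4 = 7.078.

(a) f₀ = 2200 Hz  (b) Q = 7.078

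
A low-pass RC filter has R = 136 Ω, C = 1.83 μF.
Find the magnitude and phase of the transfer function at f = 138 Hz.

Step 1 — Angular frequency: ω = 2π·138 = 867.1 rad/s.
Step 2 — Transfer function: H(jω) = 1/(1 + jωRC).
Step 3 — Denominator: 1 + jωRC = 1 + j·867.1·136·1.83e-06 = 1 + j0.2158.
Step 4 — H = 0.9555 - j0.2062.
Step 5 — Magnitude: |H| = 0.9775 (-0.2 dB); phase: φ = -12.2°.

|H| = 0.9775 (-0.2 dB), φ = -12.2°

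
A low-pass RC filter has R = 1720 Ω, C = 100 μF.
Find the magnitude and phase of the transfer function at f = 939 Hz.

Step 1 — Angular frequency: ω = 2π·939 = 5900 rad/s.
Step 2 — Transfer function: H(jω) = 1/(1 + jωRC).
Step 3 — Denominator: 1 + jωRC = 1 + j·5900·1720·0.0001 = 1 + j1015.
Step 4 — H = 9.711e-07 - j0.0009854.
Step 5 — Magnitude: |H| = 0.0009854 (-60.1 dB); phase: φ = -89.9°.

|H| = 0.0009854 (-60.1 dB), φ = -89.9°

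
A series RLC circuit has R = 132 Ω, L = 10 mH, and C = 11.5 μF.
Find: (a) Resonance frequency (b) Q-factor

Step 1 — Resonance condition Im(Z)=0 gives ω₀ = 1/√(LC).
Step 2 — ω₀ = 1/√(0.01·1.15e-05) = 2949 rad/s.
Step 3 — f₀ = ω₀/(2π) = 469.3 Hz.
Step 4 — Series Q: Q = ω₀L/R = 2949·0.01/132 = 0.2234.

(a) f₀ = 469.3 Hz  (b) Q = 0.2234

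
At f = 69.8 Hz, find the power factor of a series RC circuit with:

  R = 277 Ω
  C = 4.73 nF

Step 1 — Angular frequency: ω = 2π·f = 2π·69.8 = 438.6 rad/s.
Step 2 — Component impedances:
  R: Z = R = 277 Ω
  C: Z = 1/(jωC) = -j/(ω·C) = 0 - j4.821e+05 Ω
Step 3 — Series combination: Z_total = R + C = 277 - j4.821e+05 Ω = 4.821e+05∠-90.0° Ω.
Step 4 — Power factor: PF = cos(φ) = Re(Z)/|Z| = 277/4.821e+05 = 0.0005746.
Step 5 — Type: Im(Z) = -4.821e+05 ⇒ leading (phase φ = -90.0°).

PF = 0.0005746 (leading, φ = -90.0°)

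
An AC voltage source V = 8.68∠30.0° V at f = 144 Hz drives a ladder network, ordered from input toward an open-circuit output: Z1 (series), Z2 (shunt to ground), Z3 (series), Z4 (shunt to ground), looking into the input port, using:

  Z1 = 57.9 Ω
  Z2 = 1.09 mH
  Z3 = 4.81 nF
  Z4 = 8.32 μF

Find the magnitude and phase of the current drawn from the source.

Step 1 — Angular frequency: ω = 2π·f = 2π·144 = 904.8 rad/s.
Step 2 — Component impedances:
  Z1: Z = R = 57.9 Ω
  Z2: Z = jωL = j·904.8·0.00109 = 0 + j0.9862 Ω
  Z3: Z = 1/(jωC) = -j/(ω·C) = 0 - j2.298e+05 Ω
  Z4: Z = 1/(jωC) = -j/(ω·C) = 0 - j132.8 Ω
Step 3 — Ladder network (open output): work backward from the far end, alternating series and parallel combinations. Z_in = 57.9 + j0.9862 Ω = 57.91∠1.0° Ω.
Step 4 — Source phasor: V = 8.68∠30.0° V = 7.517 + j4.34 V.
Step 5 — Ohm's law: I = V / Z_total = (7.517 + j4.34) / (57.9 + j0.9862) = 0.1311 + j0.07272 A.
Step 6 — Convert to polar: |I| = 0.1499 A, ∠I = 29.0°.

I = 0.1499∠29.0° A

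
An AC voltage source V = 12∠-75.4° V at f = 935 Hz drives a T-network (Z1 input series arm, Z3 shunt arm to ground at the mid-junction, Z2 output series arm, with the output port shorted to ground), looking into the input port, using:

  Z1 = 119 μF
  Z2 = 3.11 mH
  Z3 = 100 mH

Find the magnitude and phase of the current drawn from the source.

Step 1 — Angular frequency: ω = 2π·f = 2π·935 = 5875 rad/s.
Step 2 — Component impedances:
  Z1: Z = 1/(jωC) = -j/(ω·C) = 0 - j1.43 Ω
  Z2: Z = jωL = j·5875·0.00311 = 0 + j18.27 Ω
  Z3: Z = jωL = j·5875·0.1 = 0 + j587.5 Ω
Step 3 — With the output port shorted to ground, the output series arm Z2 runs from the junction to ground; the shunt arm Z3 also runs from the junction to ground. They appear in parallel: Z3 || Z2 = 0 + j17.72 Ω.
Step 4 — Series with input arm Z1: Z_in = Z1 + (Z3 || Z2) = 0 + j16.29 Ω = 16.29∠90.0° Ω.
Step 5 — Source phasor: V = 12∠-75.4° V = 3.025 - j11.61 V.
Step 6 — Ohm's law: I = V / Z_total = (3.025 - j11.61) / (0 + j16.29) = -0.7129 - j0.1857 A.
Step 7 — Convert to polar: |I| = 0.7367 A, ∠I = -165.4°.

I = 0.7367∠-165.4° A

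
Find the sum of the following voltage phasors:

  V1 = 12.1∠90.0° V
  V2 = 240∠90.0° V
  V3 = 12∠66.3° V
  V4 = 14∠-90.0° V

Step 1 — Convert each phasor to rectangular form:
  V1 = 12.1·(cos(90.0°) + j·sin(90.0°)) = 0 + j12.1 V
  V2 = 240·(cos(90.0°) + j·sin(90.0°)) = 0 + j240 V
  V3 = 12·(cos(66.3°) + j·sin(66.3°)) = 4.823 + j10.99 V
  V4 = 14·(cos(-90.0°) + j·sin(-90.0°)) = 0 - j14 V
Step 2 — Sum components: V_total = 4.823 + j249.1 V.
Step 3 — Convert to polar: |V_total| = 249.1 V, ∠V_total = 88.9°.

V_total = 249.1∠88.9° V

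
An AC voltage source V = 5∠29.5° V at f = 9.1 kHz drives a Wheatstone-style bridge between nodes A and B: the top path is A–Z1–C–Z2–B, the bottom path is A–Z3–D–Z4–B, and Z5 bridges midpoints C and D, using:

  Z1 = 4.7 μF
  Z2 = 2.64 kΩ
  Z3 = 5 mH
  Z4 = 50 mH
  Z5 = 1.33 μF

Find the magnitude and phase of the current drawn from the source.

Step 1 — Angular frequency: ω = 2π·f = 2π·9100 = 5.718e+04 rad/s.
Step 2 — Component impedances:
  Z1: Z = 1/(jωC) = -j/(ω·C) = 0 - j3.721 Ω
  Z2: Z = R = 2640 Ω
  Z3: Z = jωL = j·5.718e+04·0.005 = 0 + j285.9 Ω
  Z4: Z = jωL = j·5.718e+04·0.05 = 0 + j2859 Ω
  Z5: Z = 1/(jωC) = -j/(ω·C) = 0 - j13.15 Ω
Step 3 — Bridge requires nodal analysis (the Z5 bridge couples midpoints C and D, so the two paths cannot be reduced to a simple series/parallel combination). Setting node B to ground and injecting 1 A at node A, the 3-node admittance system at A, C, D solves to V_A = Z_AB = 1418 + j1312 Ω = 1932∠42.8° Ω.
Step 4 — Source phasor: V = 5∠29.5° V = 4.352 + j2.462 V.
Step 5 — Ohm's law: I = V / Z_total = (4.352 + j2.462) / (1418 + j1312) = 0.002518 - j0.0005942 A.
Step 6 — Convert to polar: |I| = 0.002587 A, ∠I = -13.3°.

I = 0.002587∠-13.3° A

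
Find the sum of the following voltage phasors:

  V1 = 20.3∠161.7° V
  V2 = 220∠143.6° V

Step 1 — Convert each phasor to rectangular form:
  V1 = 20.3·(cos(161.7°) + j·sin(161.7°)) = -19.27 + j6.374 V
  V2 = 220·(cos(143.6°) + j·sin(143.6°)) = -177.1 + j130.6 V
Step 2 — Sum components: V_total = -196.3 + j136.9 V.
Step 3 — Convert to polar: |V_total| = 239.4 V, ∠V_total = 145.1°.

V_total = 239.4∠145.1° V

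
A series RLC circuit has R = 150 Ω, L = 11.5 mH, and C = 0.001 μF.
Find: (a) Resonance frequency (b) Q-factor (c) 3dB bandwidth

Step 1 — Resonance condition Im(Z)=0 gives ω₀ = 1/√(LC).
Step 2 — ω₀ = 1/√(0.0115·1e-09) = 2.949e+05 rad/s.
Step 3 — f₀ = ω₀/(2π) = 4.693e+04 Hz.
Step 4 — Series Q: Q = ω₀L/R = 2.949e+05·0.0115/150 = 22.61.
Step 5 — 3dB bandwidth: Δω = ω₀/Q = 1.304e+04 rad/s; BW = Δω/(2π) = 2076 Hz.

(a) f₀ = 4.693e+04 Hz  (b) Q = 22.61  (c) BW = 2076 Hz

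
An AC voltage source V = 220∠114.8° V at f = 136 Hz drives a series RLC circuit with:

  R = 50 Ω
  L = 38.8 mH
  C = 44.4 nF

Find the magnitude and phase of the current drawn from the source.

Step 1 — Angular frequency: ω = 2π·f = 2π·136 = 854.5 rad/s.
Step 2 — Component impedances:
  R: Z = R = 50 Ω
  L: Z = jωL = j·854.5·0.0388 = 0 + j33.16 Ω
  C: Z = 1/(jωC) = -j/(ω·C) = 0 - j2.636e+04 Ω
Step 3 — Series combination: Z_total = R + L + C = 50 - j2.632e+04 Ω = 2.632e+04∠-89.9° Ω.
Step 4 — Source phasor: V = 220∠114.8° V = -92.28 + j199.7 V.
Step 5 — Ohm's law: I = V / Z_total = (-92.28 + j199.7) / (50 - j2.632e+04) = -0.007593 - j0.003491 A.
Step 6 — Convert to polar: |I| = 0.008357 A, ∠I = -155.3°.

I = 0.008357∠-155.3° A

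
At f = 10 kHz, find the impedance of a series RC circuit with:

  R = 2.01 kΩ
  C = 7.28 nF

Step 1 — Angular frequency: ω = 2π·f = 2π·1e+04 = 6.283e+04 rad/s.
Step 2 — Component impedances:
  R: Z = R = 2010 Ω
  C: Z = 1/(jωC) = -j/(ω·C) = 0 - j2186 Ω
Step 3 — Series combination: Z_total = R + C = 2010 - j2186 Ω = 2970∠-47.4° Ω.

Z = 2010 - j2186 Ω = 2970∠-47.4° Ω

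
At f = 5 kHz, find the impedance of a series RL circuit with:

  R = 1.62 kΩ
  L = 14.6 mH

Step 1 — Angular frequency: ω = 2π·f = 2π·5000 = 3.142e+04 rad/s.
Step 2 — Component impedances:
  R: Z = R = 1620 Ω
  L: Z = jωL = j·3.142e+04·0.0146 = 0 + j458.7 Ω
Step 3 — Series combination: Z_total = R + L = 1620 + j458.7 Ω = 1684∠15.8° Ω.

Z = 1620 + j458.7 Ω = 1684∠15.8° Ω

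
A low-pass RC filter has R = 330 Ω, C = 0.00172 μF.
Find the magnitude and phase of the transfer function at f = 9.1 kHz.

Step 1 — Angular frequency: ω = 2π·9100 = 5.718e+04 rad/s.
Step 2 — Transfer function: H(jω) = 1/(1 + jωRC).
Step 3 — Denominator: 1 + jωRC = 1 + j·5.718e+04·330·1.72e-09 = 1 + j0.03245.
Step 4 — H = 0.9989 - j0.03242.
Step 5 — Magnitude: |H| = 0.9995 (-0.0 dB); phase: φ = -1.9°.

|H| = 0.9995 (-0.0 dB), φ = -1.9°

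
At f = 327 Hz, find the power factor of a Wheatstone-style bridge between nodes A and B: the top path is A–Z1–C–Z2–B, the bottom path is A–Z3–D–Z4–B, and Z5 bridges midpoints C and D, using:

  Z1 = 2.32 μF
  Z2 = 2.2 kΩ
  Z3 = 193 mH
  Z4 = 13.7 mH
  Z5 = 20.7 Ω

Step 1 — Angular frequency: ω = 2π·f = 2π·327 = 2055 rad/s.
Step 2 — Component impedances:
  Z1: Z = 1/(jωC) = -j/(ω·C) = 0 - j209.8 Ω
  Z2: Z = R = 2200 Ω
  Z3: Z = jωL = j·2055·0.193 = 0 + j396.5 Ω
  Z4: Z = jωL = j·2055·0.0137 = 0 + j28.15 Ω
  Z5: Z = R = 20.7 Ω
Step 3 — Bridge requires nodal analysis (the Z5 bridge couples midpoints C and D, so the two paths cannot be reduced to a simple series/parallel combination). Setting node B to ground and injecting 1 A at node A, the 3-node admittance system at A, C, D solves to V_A = Z_AB = 91.82 - j408.4 Ω = 418.6∠-77.3° Ω.
Step 4 — Power factor: PF = cos(φ) = Re(Z)/|Z| = 91.82/418.6 = 0.2194.
Step 5 — Type: Im(Z) = -408.4 ⇒ leading (phase φ = -77.3°).

PF = 0.2194 (leading, φ = -77.3°)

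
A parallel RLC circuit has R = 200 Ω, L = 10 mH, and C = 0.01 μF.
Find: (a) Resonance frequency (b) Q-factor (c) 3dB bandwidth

Step 1 — Resonance: ω₀ = 1/√(LC) = 1/√(0.01·1e-08) = 1e+05 rad/s.
Step 2 — f₀ = ω₀/(2π) = 1.592e+04 Hz.
Step 3 — Parallel Q: Q = R/(ω₀L) = 200/(1e+05·0.01) = 0.2.
Step 4 — Bandwidth: Δω = ω₀/Q = 5e+05 rad/s; BW = Δω/(2π) = 7.958e+04 Hz.

(a) f₀ = 1.592e+04 Hz  (b) Q = 0.2  (c) BW = 7.958e+04 Hz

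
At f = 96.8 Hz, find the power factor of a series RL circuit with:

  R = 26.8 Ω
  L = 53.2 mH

Step 1 — Angular frequency: ω = 2π·f = 2π·96.8 = 608.2 rad/s.
Step 2 — Component impedances:
  R: Z = R = 26.8 Ω
  L: Z = jωL = j·608.2·0.0532 = 0 + j32.36 Ω
Step 3 — Series combination: Z_total = R + L = 26.8 + j32.36 Ω = 42.01∠50.4° Ω.
Step 4 — Power factor: PF = cos(φ) = Re(Z)/|Z| = 26.8/42.01 = 0.6379.
Step 5 — Type: Im(Z) = 32.36 ⇒ lagging (phase φ = 50.4°).

PF = 0.6379 (lagging, φ = 50.4°)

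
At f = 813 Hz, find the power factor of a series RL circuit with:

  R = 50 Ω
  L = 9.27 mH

Step 1 — Angular frequency: ω = 2π·f = 2π·813 = 5108 rad/s.
Step 2 — Component impedances:
  R: Z = R = 50 Ω
  L: Z = jωL = j·5108·0.00927 = 0 + j47.35 Ω
Step 3 — Series combination: Z_total = R + L = 50 + j47.35 Ω = 68.86∠43.4° Ω.
Step 4 — Power factor: PF = cos(φ) = Re(Z)/|Z| = 50/68.86 = 0.7261.
Step 5 — Type: Im(Z) = 47.35 ⇒ lagging (phase φ = 43.4°).

PF = 0.7261 (lagging, φ = 43.4°)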